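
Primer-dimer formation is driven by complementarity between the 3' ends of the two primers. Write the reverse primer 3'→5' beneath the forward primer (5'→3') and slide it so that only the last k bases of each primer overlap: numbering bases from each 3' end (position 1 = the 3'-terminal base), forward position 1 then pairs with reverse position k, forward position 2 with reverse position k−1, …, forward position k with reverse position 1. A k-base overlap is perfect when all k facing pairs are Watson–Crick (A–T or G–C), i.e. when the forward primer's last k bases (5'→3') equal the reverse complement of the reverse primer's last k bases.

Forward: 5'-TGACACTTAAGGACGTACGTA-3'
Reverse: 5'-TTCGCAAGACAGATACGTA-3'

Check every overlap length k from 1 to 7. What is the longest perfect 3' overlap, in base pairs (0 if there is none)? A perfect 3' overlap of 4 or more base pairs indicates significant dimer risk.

Longest perfect overlap: 6 complementary base pairs; significant dimer risk (threshold 4).

Last 7 bases (5'→3') — forward …GTACGTA, reverse …ATACGTA.
Reverse complement of the reverse primer's last 7 bases: TACGTAT; its first k bases are the reverse complement of the reverse primer's last k bases, so a perfect k-base overlap needs the forward primer's last k bases to equal them.
Comparing (forward last k vs required): k=1: A vs T ✗; k=2: TA vs TA ✓; k=3: GTA vs TAC ✗; k=4: CGTA vs TACG ✗; k=5: ACGTA vs TACGT ✗; k=6: TACGTA vs TACGTA ✓; k=7: GTACGTA vs TACGTAT ✗.
Perfect overlaps at k = 2, 6; the largest is 6.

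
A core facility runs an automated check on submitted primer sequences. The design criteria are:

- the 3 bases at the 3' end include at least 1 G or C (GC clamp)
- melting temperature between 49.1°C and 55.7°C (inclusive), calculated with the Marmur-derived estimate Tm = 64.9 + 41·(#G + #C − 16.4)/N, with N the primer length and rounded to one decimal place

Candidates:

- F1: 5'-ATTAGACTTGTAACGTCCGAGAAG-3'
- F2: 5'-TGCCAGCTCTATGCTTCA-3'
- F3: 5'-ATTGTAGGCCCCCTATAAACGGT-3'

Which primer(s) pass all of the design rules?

F1 and F3.

F1 (24 nt, A=8 T=6 G=6 C=4): 3' end AAG has 1 G/C ✓; Tm = 64.9 + 41·(10 − 16.4)/24 = 54.0°C ✓ — passes.
F2 (18 nt, A=3 T=6 G=3 C=6): 3' end TCA has 1 G/C ✓; Tm = 64.9 + 41·(9 − 16.4)/18 = 48.0°C, outside 49.1–55.7°C ✗ — fails.
F3 (23 nt, A=6 T=6 G=5 C=6): 3' end GGT has 2 G/C ✓; Tm = 64.9 + 41·(11 − 16.4)/23 = 55.3°C ✓ — passes.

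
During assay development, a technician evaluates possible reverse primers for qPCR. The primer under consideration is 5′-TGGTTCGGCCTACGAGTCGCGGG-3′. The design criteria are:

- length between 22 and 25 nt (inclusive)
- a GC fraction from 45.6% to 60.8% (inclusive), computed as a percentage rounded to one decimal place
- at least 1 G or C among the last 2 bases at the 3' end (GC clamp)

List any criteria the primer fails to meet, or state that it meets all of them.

Base counts: A=2, T=5, G=10, C=6 (length 23).
length: length 23 ✓
GC content: GC 16/23 = 69.6%, outside 45.6–60.8% ✗
GC clamp: 3' end GG has 2 G/C ✓

Fails: GC content.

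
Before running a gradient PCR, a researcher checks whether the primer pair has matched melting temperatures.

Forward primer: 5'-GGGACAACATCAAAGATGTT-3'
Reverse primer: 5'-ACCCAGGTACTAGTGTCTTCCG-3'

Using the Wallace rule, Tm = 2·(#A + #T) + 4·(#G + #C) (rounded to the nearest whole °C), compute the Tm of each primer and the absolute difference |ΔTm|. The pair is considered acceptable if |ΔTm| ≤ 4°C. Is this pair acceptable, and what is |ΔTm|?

Forward: A=8 T=4 G=5 C=3 → Tm = 2·12 + 4·8 = 56°C.
Reverse: A=4 T=6 G=5 C=7 → Tm = 2·10 + 4·12 = 68°C.
|ΔTm| = |56 − 68| = 12°C, > 4°C.

|ΔTm| = 12°C; the pair is not acceptable.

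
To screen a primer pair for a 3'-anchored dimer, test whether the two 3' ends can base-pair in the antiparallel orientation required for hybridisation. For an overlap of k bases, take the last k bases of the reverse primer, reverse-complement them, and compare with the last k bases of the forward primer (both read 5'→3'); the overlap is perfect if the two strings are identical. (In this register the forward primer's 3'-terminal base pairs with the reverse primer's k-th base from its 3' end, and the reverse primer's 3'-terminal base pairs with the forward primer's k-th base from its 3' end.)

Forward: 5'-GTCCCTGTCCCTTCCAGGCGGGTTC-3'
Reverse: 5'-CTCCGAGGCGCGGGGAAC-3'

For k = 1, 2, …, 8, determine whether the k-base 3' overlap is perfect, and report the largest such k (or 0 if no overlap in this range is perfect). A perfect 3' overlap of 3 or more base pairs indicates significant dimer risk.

Last 8 bases (5'→3') — forward …GCGGGTTC, reverse …CGGGGAAC.
Reverse complement of the reverse primer's last 8 bases: GTTCCCCG; its first k bases are the reverse complement of the reverse primer's last k bases, so a perfect k-base overlap needs the forward primer's last k bases to equal them.
Comparing (forward last k vs required): k=1: C vs G ✗; k=2: TC vs GT ✗; k=3: TTC vs GTT ✗; k=4: GTTC vs GTTC ✓; k=5: GGTTC vs GTTCC ✗; k=6: GGGTTC vs GTTCCC ✗; k=7: CGGGTTC vs GTTCCCC ✗; k=8: GCGGGTTC vs GTTCCCCG ✗.
Only k = 4 is perfect, so the longest perfect 3' overlap is 4.

Longest perfect overlap: 4 complementary base pairs; significant dimer risk (threshold 3).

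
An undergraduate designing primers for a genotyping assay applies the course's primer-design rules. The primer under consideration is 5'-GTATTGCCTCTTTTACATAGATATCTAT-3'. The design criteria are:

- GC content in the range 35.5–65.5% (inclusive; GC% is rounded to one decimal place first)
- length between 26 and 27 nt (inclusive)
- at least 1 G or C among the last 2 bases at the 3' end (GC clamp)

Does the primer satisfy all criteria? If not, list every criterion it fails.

Base counts: A=7, T=13, G=3, C=5 (length 28).
GC content: GC 8/28 = 28.6%, outside 35.5–65.5% ✗
length: length 28, outside 26–27 ✗
GC clamp: 3' end AT has 0 G/C, need ≥1 ✗

Fails: GC content, length, GC clamp.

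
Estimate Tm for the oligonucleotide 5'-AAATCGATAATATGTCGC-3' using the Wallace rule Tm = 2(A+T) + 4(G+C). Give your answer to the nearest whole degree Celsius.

48°C

Base counts: A=7, T=5, G=3, C=3 (length 18).
Tm = 2·(7+5) + 4·(3+3) = 2·12 + 4·6 = 24 + 24 = 48°C.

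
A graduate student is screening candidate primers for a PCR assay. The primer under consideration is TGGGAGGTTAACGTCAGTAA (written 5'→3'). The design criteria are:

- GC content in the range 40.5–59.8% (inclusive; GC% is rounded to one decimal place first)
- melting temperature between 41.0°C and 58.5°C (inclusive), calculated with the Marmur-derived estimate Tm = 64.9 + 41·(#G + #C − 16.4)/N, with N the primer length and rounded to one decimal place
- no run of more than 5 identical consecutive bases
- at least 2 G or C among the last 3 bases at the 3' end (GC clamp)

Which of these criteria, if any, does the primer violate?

Fails: GC clamp.

Base counts: A=6, T=5, G=7, C=2 (length 20).
GC content: GC 9/20 = 45.0% ✓
Tm: Tm = 64.9 + 41·(9 − 16.4)/20 = 49.7°C ✓
homopolymer run: longest run = 3 ✓
GC clamp: 3' end TAA has 0 G/C, need ≥2 ✗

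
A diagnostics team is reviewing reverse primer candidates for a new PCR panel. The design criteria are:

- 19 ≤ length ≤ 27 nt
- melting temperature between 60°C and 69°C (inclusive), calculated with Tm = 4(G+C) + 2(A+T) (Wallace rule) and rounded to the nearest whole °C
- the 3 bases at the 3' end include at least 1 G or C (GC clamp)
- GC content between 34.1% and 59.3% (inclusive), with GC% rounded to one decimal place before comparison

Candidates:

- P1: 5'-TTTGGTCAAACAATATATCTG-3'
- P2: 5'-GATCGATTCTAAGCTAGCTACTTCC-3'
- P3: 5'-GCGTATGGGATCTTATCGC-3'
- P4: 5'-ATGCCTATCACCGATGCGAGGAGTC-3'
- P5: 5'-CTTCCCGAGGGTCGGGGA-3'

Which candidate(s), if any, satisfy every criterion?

None of the candidates satisfy all criteria.

P1 (21 nt, A=7 T=8 G=3 C=3): length 21 ✓; Tm = 2·15 + 4·6 = 54°C, outside 60–69°C ✗; 3' end CTG has 2 G/C ✓; GC 6/21 = 28.6%, outside 34.1–59.3% ✗ — fails.
P2 (25 nt, A=6 T=8 G=4 C=7): length 25 ✓; Tm = 2·14 + 4·11 = 72°C, outside 60–69°C ✗; 3' end TCC has 2 G/C ✓; GC 11/25 = 44.0% ✓ — fails.
P3 (19 nt, A=3 T=6 G=6 C=4): length 19 ✓; Tm = 2·9 + 4·10 = 58°C, outside 60–69°C ✗; 3' end CGC has 3 G/C ✓; GC 10/19 = 52.6% ✓ — fails.
P4 (25 nt, A=6 T=5 G=7 C=7): length 25 ✓; Tm = 2·11 + 4·14 = 78°C, outside 60–69°C ✗; 3' end GTC has 2 G/C ✓; GC 14/25 = 56.0% ✓ — fails.
P5 (18 nt, A=2 T=3 G=8 C=5): length 18, outside 19–27 ✗; Tm = 2·5 + 4·13 = 62°C ✓; 3' end GGA has 2 G/C ✓; GC 13/18 = 72.2%, outside 34.1–59.3% ✗ — fails.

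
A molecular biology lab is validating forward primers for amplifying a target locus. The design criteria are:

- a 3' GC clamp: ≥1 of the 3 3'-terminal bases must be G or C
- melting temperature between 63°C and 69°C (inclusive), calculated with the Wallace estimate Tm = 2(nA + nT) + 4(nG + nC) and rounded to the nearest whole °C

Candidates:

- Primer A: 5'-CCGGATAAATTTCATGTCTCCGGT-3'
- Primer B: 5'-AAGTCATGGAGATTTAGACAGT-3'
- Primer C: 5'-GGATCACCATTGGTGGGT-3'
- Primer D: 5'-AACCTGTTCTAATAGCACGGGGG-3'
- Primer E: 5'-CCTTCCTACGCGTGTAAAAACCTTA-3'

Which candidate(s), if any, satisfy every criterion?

None of the candidates satisfy all criteria.

Primer A (24 nt, A=5 T=8 G=5 C=6): 3' end GGT has 2 G/C ✓; Tm = 2·13 + 4·11 = 70°C, outside 63–69°C ✗ — fails.
Primer B (22 nt, A=8 T=6 G=6 C=2): 3' end AGT has 1 G/C ✓; Tm = 2·14 + 4·8 = 60°C, outside 63–69°C ✗ — fails.
Primer C (18 nt, A=3 T=5 G=7 C=3): 3' end GGT has 2 G/C ✓; Tm = 2·8 + 4·10 = 56°C, outside 63–69°C ✗ — fails.
Primer D (23 nt, A=6 T=5 G=7 C=5): 3' end GGG has 3 G/C ✓; Tm = 2·11 + 4·12 = 70°C, outside 63–69°C ✗ — fails.
Primer E (25 nt, A=7 T=7 G=3 C=8): 3' end TTA has 0 G/C, need ≥1 ✗; Tm = 2·14 + 4·11 = 72°C, outside 63–69°C ✗ — fails.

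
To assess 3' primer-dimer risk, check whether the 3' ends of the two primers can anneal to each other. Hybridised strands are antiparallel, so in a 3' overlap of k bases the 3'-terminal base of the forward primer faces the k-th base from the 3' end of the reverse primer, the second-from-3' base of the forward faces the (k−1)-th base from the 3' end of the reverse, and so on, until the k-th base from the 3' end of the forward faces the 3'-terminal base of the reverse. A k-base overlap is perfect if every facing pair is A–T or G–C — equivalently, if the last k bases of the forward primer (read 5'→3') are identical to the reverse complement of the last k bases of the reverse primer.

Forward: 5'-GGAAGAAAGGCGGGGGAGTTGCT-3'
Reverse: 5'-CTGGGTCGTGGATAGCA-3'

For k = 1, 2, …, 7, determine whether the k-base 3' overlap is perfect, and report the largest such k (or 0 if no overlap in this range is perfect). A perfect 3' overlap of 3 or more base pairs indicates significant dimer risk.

Longest perfect overlap: 4 complementary base pairs; significant dimer risk (threshold 3).

Last 7 bases (5'→3') — forward …AGTTGCT, reverse …GATAGCA.
Reverse complement of the reverse primer's last 7 bases: TGCTATC; its first k bases are the reverse complement of the reverse primer's last k bases, so a perfect k-base overlap needs the forward primer's last k bases to equal them.
Comparing (forward last k vs required): k=1: T vs T ✓; k=2: CT vs TG ✗; k=3: GCT vs TGC ✗; k=4: TGCT vs TGCT ✓; k=5: TTGCT vs TGCTA ✗; k=6: GTTGCT vs TGCTAT ✗; k=7: AGTTGCT vs TGCTATC ✗.
Perfect overlaps at k = 1, 4; the largest is 4.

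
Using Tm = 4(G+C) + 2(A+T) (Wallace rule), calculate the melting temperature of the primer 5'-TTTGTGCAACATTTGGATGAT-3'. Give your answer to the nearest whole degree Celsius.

Base counts: A=5, T=9, G=5, C=2 (length 21).
Tm = 2·(5+9) + 4·(5+2) = 2·14 + 4·7 = 28 + 28 = 56°C.

56°C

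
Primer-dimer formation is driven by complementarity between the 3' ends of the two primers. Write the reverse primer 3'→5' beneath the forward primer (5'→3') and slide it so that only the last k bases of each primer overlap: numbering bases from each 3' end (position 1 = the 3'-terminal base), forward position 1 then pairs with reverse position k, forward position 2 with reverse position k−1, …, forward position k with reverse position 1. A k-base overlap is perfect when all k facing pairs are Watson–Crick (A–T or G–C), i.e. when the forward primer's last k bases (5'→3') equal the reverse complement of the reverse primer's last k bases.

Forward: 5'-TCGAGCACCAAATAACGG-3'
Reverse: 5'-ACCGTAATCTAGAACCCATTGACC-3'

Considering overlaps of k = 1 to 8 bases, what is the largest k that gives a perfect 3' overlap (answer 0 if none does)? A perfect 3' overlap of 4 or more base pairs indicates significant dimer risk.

Last 8 bases (5'→3') — forward …AATAACGG, reverse …CATTGACC.
Reverse complement of the reverse primer's last 8 bases: GGTCAATG; its first k bases are the reverse complement of the reverse primer's last k bases, so a perfect k-base overlap needs the forward primer's last k bases to equal them.
Comparing (forward last k vs required): k=1: G vs G ✓; k=2: GG vs GG ✓; k=3: CGG vs GGT ✗; k=4: ACGG vs GGTC ✗; k=5: AACGG vs GGTCA ✗; k=6: TAACGG vs GGTCAA ✗; k=7: ATAACGG vs GGTCAAT ✗; k=8: AATAACGG vs GGTCAATG ✗.
Perfect overlaps at k = 1, 2; the largest is 2.

Longest perfect overlap: 2 complementary base pairs; below the dimer-risk threshold (threshold 4).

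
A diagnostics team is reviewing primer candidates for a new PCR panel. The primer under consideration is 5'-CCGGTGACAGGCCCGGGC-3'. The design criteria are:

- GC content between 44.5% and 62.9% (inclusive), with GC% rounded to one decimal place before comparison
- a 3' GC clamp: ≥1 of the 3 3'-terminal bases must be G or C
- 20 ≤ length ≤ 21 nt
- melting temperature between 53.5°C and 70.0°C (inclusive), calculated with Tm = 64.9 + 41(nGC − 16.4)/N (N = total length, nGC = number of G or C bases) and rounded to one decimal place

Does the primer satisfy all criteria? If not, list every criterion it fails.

Fails: GC content, length.

Base counts: A=2, T=1, G=8, C=7 (length 18).
GC content: GC 15/18 = 83.3%, outside 44.5–62.9% ✗
GC clamp: 3' end GGC has 3 G/C ✓
length: length 18, outside 20–21 ✗
Tm: Tm = 64.9 + 41·(15 − 16.4)/18 = 61.7°C ✓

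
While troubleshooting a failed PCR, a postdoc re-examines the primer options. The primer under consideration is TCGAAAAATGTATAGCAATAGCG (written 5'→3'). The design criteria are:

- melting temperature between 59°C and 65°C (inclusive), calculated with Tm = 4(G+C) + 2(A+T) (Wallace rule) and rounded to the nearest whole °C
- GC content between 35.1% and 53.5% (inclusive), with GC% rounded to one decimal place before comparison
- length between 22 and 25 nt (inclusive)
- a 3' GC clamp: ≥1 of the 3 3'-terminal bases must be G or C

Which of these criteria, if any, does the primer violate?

Fails: GC content.

Base counts: A=10, T=5, G=5, C=3 (length 23).
Tm: Tm = 2·15 + 4·8 = 62°C ✓
GC content: GC 8/23 = 34.8%, outside 35.1–53.5% ✗
length: length 23 ✓
GC clamp: 3' end GCG has 3 G/C ✓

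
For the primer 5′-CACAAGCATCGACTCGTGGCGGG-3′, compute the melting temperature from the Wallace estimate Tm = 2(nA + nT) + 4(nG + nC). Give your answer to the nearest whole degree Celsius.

Base counts: A=5, T=3, G=8, C=7 (length 23).
Tm = 2·(5+3) + 4·(8+7) = 2·8 + 4·15 = 16 + 60 = 76°C.

76°C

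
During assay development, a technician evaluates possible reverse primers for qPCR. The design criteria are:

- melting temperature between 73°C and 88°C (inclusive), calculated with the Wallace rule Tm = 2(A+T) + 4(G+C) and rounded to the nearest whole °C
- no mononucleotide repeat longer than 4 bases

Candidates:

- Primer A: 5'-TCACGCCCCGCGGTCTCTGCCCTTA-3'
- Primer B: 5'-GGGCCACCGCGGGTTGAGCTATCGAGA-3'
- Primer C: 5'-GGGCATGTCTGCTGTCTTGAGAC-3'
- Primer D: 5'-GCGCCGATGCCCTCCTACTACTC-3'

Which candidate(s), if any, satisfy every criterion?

Primer A (25 nt, A=2 T=6 G=5 C=12): Tm = 2·8 + 4·17 = 84°C ✓; longest run = 4 ✓ — passes.
Primer B (27 nt, A=5 T=4 G=11 C=7): Tm = 2·9 + 4·18 = 90°C, outside 73–88°C ✗; longest run = 3 ✓ — fails.
Primer C (23 nt, A=3 T=7 G=8 C=5): Tm = 2·10 + 4·13 = 72°C, outside 73–88°C ✗; longest run = 3 ✓ — fails.
Primer D (23 nt, A=3 T=5 G=4 C=11): Tm = 2·8 + 4·15 = 76°C ✓; longest run = 3 ✓ — passes.

Primer A and Primer D.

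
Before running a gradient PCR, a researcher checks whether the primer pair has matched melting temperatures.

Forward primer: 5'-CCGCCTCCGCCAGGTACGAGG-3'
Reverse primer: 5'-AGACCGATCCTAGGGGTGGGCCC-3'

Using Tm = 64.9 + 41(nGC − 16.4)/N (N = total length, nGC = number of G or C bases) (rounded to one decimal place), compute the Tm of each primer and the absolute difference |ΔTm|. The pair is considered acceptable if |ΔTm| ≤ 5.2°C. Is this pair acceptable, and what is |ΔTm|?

Forward: G+C = 16, N = 21 → Tm = 64.9 + 41·(16 − 16.4)/21 = 64.1°C.
Reverse: G+C = 16, N = 23 → Tm = 64.9 + 41·(16 − 16.4)/23 = 64.2°C.
|ΔTm| = |64.1 − 64.2| = 0.1°C, ≤ 5.2°C.

|ΔTm| = 0.1°C; the pair is acceptable.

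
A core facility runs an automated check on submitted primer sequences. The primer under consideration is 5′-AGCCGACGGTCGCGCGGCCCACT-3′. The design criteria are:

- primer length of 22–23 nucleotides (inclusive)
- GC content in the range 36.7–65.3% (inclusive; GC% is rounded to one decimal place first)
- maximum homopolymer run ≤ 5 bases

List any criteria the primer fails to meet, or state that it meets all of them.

Fails: GC content.

Base counts: A=3, T=2, G=8, C=10 (length 23).
length: length 23 ✓
GC content: GC 18/23 = 78.3%, outside 36.7–65.3% ✗
homopolymer run: longest run = 3 ✓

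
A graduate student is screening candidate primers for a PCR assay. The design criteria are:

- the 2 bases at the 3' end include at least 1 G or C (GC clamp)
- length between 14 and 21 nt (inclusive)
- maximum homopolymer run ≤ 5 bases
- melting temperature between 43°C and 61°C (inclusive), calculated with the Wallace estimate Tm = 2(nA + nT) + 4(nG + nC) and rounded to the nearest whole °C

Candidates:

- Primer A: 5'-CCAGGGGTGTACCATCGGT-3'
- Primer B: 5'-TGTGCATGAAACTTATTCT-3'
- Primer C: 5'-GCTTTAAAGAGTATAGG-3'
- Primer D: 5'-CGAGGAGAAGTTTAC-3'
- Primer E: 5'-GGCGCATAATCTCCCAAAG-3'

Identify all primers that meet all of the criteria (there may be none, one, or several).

Primer A (19 nt, A=3 T=4 G=7 C=5): 3' end GT has 1 G/C ✓; length 19 ✓; longest run = 4 ✓; Tm = 2·7 + 4·12 = 62°C, outside 43–61°C ✗ — fails.
Primer B (19 nt, A=5 T=8 G=3 C=3): 3' end CT has 1 G/C ✓; length 19 ✓; longest run = 3 ✓; Tm = 2·13 + 4·6 = 50°C ✓ — passes.
Primer C (17 nt, A=6 T=5 G=5 C=1): 3' end GG has 2 G/C ✓; length 17 ✓; longest run = 3 ✓; Tm = 2·11 + 4·6 = 46°C ✓ — passes.
Primer D (15 nt, A=5 T=3 G=5 C=2): 3' end AC has 1 G/C ✓; length 15 ✓; longest run = 3 ✓; Tm = 2·8 + 4·7 = 44°C ✓ — passes.
Primer E (19 nt, A=6 T=3 G=4 C=6): 3' end AG has 1 G/C ✓; length 19 ✓; longest run = 3 ✓; Tm = 2·9 + 4·10 = 58°C ✓ — passes.

Primer B, Primer C, Primer D and Primer E.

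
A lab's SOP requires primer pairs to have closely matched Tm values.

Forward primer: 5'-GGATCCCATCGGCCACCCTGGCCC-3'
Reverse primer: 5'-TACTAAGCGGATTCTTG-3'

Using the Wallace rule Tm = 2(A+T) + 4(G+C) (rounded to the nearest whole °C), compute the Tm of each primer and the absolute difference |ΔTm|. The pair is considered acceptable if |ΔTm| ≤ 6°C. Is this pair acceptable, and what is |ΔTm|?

Forward: A=3 T=3 G=6 C=12 → Tm = 2·6 + 4·18 = 84°C.
Reverse: A=4 T=6 G=4 C=3 → Tm = 2·10 + 4·7 = 48°C.
|ΔTm| = |84 − 48| = 36°C, > 6°C.

|ΔTm| = 36°C; the pair is not acceptable.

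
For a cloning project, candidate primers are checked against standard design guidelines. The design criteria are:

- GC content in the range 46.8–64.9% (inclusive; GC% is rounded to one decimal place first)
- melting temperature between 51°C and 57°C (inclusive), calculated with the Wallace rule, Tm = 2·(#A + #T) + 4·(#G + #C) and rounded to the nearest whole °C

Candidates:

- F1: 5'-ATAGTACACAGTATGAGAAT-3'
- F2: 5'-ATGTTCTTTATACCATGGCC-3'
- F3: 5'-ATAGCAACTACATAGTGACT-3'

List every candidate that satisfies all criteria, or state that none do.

None of the candidates satisfy all criteria.

F1 (20 nt, A=9 T=5 G=4 C=2): GC 6/20 = 30.0%, outside 46.8–64.9% ✗; Tm = 2·14 + 4·6 = 52°C ✓ — fails.
F2 (20 nt, A=4 T=8 G=3 C=5): GC 8/20 = 40.0%, outside 46.8–64.9% ✗; Tm = 2·12 + 4·8 = 56°C ✓ — fails.
F3 (20 nt, A=8 T=5 G=3 C=4): GC 7/20 = 35.0%, outside 46.8–64.9% ✗; Tm = 2·13 + 4·7 = 54°C ✓ — fails.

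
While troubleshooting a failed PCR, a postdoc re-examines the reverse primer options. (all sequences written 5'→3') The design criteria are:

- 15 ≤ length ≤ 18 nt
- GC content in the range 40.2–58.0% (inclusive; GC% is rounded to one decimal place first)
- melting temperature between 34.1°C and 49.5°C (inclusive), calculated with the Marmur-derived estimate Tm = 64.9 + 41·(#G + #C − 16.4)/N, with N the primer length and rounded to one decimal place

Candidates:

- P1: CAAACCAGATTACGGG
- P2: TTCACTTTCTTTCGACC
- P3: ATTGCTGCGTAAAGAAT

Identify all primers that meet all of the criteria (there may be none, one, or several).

P1 (16 nt, A=6 T=2 G=4 C=4): length 16 ✓; GC 8/16 = 50.0% ✓; Tm = 64.9 + 41·(8 − 16.4)/16 = 43.4°C ✓ — passes.
P2 (17 nt, A=2 T=8 G=1 C=6): length 17 ✓; GC 7/17 = 41.2% ✓; Tm = 64.9 + 41·(7 − 16.4)/17 = 42.2°C ✓ — passes.
P3 (17 nt, A=6 T=5 G=4 C=2): length 17 ✓; GC 6/17 = 35.3%, outside 40.2–58.0% ✗; Tm = 64.9 + 41·(6 − 16.4)/17 = 39.8°C ✓ — fails.

P1 and P2.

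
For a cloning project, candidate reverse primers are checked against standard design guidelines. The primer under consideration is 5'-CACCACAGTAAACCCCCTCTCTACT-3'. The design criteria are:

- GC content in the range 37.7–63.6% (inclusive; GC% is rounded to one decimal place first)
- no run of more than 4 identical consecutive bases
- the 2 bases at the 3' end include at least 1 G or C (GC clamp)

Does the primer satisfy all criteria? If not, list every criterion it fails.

Fails: homopolymer run.

Base counts: A=7, T=5, G=1, C=12 (length 25).
GC content: GC 13/25 = 52.0% ✓
homopolymer run: longest run = 5, exceeds 4 ✗
GC clamp: 3' end CT has 1 G/C ✓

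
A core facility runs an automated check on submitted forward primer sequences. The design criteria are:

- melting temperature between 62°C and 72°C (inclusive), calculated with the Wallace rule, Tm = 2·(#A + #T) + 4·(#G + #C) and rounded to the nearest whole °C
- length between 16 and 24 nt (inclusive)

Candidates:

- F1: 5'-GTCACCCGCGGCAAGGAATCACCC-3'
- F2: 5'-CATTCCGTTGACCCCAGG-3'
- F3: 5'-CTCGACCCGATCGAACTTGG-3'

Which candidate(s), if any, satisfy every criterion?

F1 (24 nt, A=6 T=2 G=6 C=10): Tm = 2·8 + 4·16 = 80°C, outside 62–72°C ✗; length 24 ✓ — fails.
F2 (18 nt, A=3 T=4 G=4 C=7): Tm = 2·7 + 4·11 = 58°C, outside 62–72°C ✗; length 18 ✓ — fails.
F3 (20 nt, A=4 T=4 G=5 C=7): Tm = 2·8 + 4·12 = 64°C ✓; length 20 ✓ — passes.

F3 only.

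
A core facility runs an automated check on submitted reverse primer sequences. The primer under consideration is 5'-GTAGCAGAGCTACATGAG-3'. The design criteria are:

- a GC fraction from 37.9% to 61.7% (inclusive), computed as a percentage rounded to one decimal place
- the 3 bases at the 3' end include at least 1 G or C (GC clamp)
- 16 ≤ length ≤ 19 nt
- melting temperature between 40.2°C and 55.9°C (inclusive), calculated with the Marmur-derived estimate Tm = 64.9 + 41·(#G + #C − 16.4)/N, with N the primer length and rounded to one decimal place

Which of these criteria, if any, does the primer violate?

Meets all criteria.

Base counts: A=6, T=3, G=6, C=3 (length 18).
GC content: GC 9/18 = 50.0% ✓
GC clamp: 3' end GAG has 2 G/C ✓
length: length 18 ✓
Tm: Tm = 64.9 + 41·(9 − 16.4)/18 = 48.0°C ✓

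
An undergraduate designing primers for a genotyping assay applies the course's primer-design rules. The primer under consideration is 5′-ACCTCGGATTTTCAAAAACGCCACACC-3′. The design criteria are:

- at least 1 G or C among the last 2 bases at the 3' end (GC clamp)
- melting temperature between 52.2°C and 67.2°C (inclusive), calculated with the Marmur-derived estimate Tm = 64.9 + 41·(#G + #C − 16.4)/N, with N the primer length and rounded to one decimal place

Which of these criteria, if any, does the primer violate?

Meets all criteria.

Base counts: A=9, T=5, G=3, C=10 (length 27).
GC clamp: 3' end CC has 2 G/C ✓
Tm: Tm = 64.9 + 41·(13 − 16.4)/27 = 59.7°C ✓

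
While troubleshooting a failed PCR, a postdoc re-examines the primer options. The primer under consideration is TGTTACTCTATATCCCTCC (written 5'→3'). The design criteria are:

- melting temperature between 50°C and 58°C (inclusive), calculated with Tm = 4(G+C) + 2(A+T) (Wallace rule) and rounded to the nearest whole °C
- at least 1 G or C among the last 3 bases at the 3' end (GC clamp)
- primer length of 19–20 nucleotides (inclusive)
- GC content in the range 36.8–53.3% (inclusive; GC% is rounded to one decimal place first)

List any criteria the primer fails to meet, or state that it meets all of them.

Base counts: A=3, T=8, G=1, C=7 (length 19).
Tm: Tm = 2·11 + 4·8 = 54°C ✓
GC clamp: 3' end TCC has 2 G/C ✓
length: length 19 ✓
GC content: GC 8/19 = 42.1% ✓

Meets all criteria.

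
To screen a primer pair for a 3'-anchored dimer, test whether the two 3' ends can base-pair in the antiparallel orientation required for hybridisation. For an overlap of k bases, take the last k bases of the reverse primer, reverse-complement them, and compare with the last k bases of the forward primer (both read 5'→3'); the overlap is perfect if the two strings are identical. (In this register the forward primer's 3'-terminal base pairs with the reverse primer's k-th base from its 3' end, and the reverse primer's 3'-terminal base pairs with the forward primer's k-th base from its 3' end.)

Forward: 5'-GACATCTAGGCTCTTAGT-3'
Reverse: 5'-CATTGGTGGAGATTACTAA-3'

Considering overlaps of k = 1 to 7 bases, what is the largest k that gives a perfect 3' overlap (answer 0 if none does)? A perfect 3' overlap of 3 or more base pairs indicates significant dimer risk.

Last 7 bases (5'→3') — forward …TCTTAGT, reverse …TTACTAA.
Reverse complement of the reverse primer's last 7 bases: TTAGTAA; its first k bases are the reverse complement of the reverse primer's last k bases, so a perfect k-base overlap needs the forward primer's last k bases to equal them.
Comparing (forward last k vs required): k=1: T vs T ✓; k=2: GT vs TT ✗; k=3: AGT vs TTA ✗; k=4: TAGT vs TTAG ✗; k=5: TTAGT vs TTAGT ✓; k=6: CTTAGT vs TTAGTA ✗; k=7: TCTTAGT vs TTAGTAA ✗.
Perfect overlaps at k = 1, 5; the largest is 5.

Longest perfect overlap: 5 complementary base pairs; significant dimer risk (threshold 3).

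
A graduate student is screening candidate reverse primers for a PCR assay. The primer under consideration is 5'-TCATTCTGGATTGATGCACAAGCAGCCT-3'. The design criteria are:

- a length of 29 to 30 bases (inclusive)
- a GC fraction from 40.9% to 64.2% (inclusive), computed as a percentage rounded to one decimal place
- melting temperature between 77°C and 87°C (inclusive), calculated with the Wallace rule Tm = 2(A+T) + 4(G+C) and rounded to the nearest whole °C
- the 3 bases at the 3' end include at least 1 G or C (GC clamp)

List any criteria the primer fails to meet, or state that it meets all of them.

Base counts: A=7, T=8, G=6, C=7 (length 28).
length: length 28, outside 29–30 ✗
GC content: GC 13/28 = 46.4% ✓
Tm: Tm = 2·15 + 4·13 = 82°C ✓
GC clamp: 3' end CCT has 2 G/C ✓

Fails: length.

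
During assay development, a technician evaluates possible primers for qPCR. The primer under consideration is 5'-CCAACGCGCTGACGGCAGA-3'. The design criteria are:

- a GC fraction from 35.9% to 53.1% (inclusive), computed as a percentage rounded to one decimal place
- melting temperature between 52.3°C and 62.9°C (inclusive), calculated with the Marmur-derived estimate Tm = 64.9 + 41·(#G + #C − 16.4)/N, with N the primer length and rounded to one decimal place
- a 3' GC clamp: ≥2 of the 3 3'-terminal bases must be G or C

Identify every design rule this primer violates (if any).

Base counts: A=5, T=1, G=6, C=7 (length 19).
GC content: GC 13/19 = 68.4%, outside 35.9–53.1% ✗
Tm: Tm = 64.9 + 41·(13 − 16.4)/19 = 57.6°C ✓
GC clamp: 3' end AGA has 1 G/C, need ≥2 ✗

Fails: GC content, GC clamp.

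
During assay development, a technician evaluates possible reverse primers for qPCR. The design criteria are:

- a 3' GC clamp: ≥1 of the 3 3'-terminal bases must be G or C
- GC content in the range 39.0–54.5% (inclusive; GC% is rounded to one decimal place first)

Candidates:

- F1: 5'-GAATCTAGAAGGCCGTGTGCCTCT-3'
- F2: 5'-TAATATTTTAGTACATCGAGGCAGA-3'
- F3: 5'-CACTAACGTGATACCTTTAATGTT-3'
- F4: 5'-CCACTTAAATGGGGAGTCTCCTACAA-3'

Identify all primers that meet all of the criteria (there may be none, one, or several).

F1 and F4.

F1 (24 nt, A=5 T=6 G=7 C=6): 3' end TCT has 1 G/C ✓; GC 13/24 = 54.2% ✓ — passes.
F2 (25 nt, A=9 T=8 G=5 C=3): 3' end AGA has 1 G/C ✓; GC 8/25 = 32.0%, outside 39.0–54.5% ✗ — fails.
F3 (24 nt, A=7 T=9 G=3 C=5): 3' end GTT has 1 G/C ✓; GC 8/24 = 33.3%, outside 39.0–54.5% ✗ — fails.
F4 (26 nt, A=8 T=6 G=5 C=7): 3' end CAA has 1 G/C ✓; GC 12/26 = 46.2% ✓ — passes.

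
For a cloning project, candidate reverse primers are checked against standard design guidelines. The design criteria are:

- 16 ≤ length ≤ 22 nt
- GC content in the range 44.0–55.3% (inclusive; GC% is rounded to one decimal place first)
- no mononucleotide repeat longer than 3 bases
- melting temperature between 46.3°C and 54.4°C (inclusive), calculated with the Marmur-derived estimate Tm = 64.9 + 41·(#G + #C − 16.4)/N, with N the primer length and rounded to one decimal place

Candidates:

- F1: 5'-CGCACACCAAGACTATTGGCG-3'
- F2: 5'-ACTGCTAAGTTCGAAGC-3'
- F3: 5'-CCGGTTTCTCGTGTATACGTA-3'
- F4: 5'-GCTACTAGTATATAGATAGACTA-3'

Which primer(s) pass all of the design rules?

F3 only.

F1 (21 nt, A=6 T=3 G=5 C=7): length 21 ✓; GC 12/21 = 57.1%, outside 44.0–55.3% ✗; longest run = 2 ✓; Tm = 64.9 + 41·(12 − 16.4)/21 = 56.3°C, outside 46.3–54.4°C ✗ — fails.
F2 (17 nt, A=5 T=4 G=4 C=4): length 17 ✓; GC 8/17 = 47.1% ✓; longest run = 2 ✓; Tm = 64.9 + 41·(8 − 16.4)/17 = 44.6°C, outside 46.3–54.4°C ✗ — fails.
F3 (21 nt, A=3 T=8 G=5 C=5): length 21 ✓; GC 10/21 = 47.6% ✓; longest run = 3 ✓; Tm = 64.9 + 41·(10 − 16.4)/21 = 52.4°C ✓ — passes.
F4 (23 nt, A=9 T=7 G=4 C=3): length 23, outside 16–22 ✗; GC 7/23 = 30.4%, outside 44.0–55.3% ✗; longest run = 1 ✓; Tm = 64.9 + 41·(7 − 16.4)/23 = 48.1°C ✓ — fails.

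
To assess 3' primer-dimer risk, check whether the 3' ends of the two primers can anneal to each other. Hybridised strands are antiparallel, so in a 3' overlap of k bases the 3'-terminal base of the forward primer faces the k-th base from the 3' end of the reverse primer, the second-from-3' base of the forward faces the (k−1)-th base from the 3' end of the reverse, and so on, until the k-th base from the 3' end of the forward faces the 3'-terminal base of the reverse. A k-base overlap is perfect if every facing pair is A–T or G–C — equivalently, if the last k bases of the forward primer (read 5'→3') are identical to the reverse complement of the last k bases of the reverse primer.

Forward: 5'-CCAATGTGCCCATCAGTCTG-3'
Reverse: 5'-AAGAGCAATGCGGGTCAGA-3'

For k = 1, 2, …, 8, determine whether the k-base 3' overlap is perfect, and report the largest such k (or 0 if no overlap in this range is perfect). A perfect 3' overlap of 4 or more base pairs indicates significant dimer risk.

Last 8 bases (5'→3') — forward …TCAGTCTG, reverse …GGGTCAGA.
Reverse complement of the reverse primer's last 8 bases: TCTGACCC; its first k bases are the reverse complement of the reverse primer's last k bases, so a perfect k-base overlap needs the forward primer's last k bases to equal them.
Comparing (forward last k vs required): k=1: G vs T ✗; k=2: TG vs TC ✗; k=3: CTG vs TCT ✗; k=4: TCTG vs TCTG ✓; k=5: GTCTG vs TCTGA ✗; k=6: AGTCTG vs TCTGAC ✗; k=7: CAGTCTG vs TCTGACC ✗; k=8: TCAGTCTG vs TCTGACCC ✗.
Only k = 4 is perfect, so the longest perfect 3' overlap is 4.

Longest perfect overlap: 4 complementary base pairs; significant dimer risk (threshold 4).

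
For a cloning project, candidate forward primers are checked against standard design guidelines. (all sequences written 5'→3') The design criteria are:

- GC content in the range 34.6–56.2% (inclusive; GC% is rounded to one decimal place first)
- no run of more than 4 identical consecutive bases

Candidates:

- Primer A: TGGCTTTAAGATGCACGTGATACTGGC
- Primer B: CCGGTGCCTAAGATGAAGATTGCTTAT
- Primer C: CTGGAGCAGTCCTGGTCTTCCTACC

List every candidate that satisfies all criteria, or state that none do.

Primer A (27 nt, A=6 T=8 G=8 C=5): GC 13/27 = 48.1% ✓; longest run = 3 ✓ — passes.
Primer B (27 nt, A=7 T=8 G=7 C=5): GC 12/27 = 44.4% ✓; longest run = 2 ✓ — passes.
Primer C (25 nt, A=3 T=7 G=6 C=9): GC 15/25 = 60.0%, outside 34.6–56.2% ✗; longest run = 2 ✓ — fails.

Primer A and Primer B.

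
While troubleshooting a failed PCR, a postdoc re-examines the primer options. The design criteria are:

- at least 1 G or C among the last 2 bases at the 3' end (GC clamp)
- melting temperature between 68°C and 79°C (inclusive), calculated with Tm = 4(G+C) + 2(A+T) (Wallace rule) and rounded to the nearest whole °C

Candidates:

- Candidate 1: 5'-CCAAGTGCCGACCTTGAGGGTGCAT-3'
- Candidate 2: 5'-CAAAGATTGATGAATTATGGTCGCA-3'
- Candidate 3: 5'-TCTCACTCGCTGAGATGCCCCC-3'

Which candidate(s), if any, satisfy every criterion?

Candidate 1 (25 nt, A=5 T=5 G=8 C=7): 3' end AT has 0 G/C, need ≥1 ✗; Tm = 2·10 + 4·15 = 80°C, outside 68–79°C ✗ — fails.
Candidate 2 (25 nt, A=9 T=7 G=6 C=3): 3' end CA has 1 G/C ✓; Tm = 2·16 + 4·9 = 68°C ✓ — passes.
Candidate 3 (22 nt, A=3 T=5 G=4 C=10): 3' end CC has 2 G/C ✓; Tm = 2·8 + 4·14 = 72°C ✓ — passes.

Candidate 2 and Candidate 3.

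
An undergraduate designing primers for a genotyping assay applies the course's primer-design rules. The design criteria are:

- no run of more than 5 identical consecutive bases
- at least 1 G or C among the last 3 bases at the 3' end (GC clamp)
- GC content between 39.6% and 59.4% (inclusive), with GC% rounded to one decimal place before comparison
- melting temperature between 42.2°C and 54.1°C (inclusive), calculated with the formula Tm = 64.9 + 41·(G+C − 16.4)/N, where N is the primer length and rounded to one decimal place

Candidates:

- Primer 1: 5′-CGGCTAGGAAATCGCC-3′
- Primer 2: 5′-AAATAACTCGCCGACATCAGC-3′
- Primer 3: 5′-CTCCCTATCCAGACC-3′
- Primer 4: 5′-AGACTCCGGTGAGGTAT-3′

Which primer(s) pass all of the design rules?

Primer 2 only.

Primer 1 (16 nt, A=4 T=2 G=5 C=5): longest run = 3 ✓; 3' end GCC has 3 G/C ✓; GC 10/16 = 62.5%, outside 39.6–59.4% ✗; Tm = 64.9 + 41·(10 − 16.4)/16 = 48.5°C ✓ — fails.
Primer 2 (21 nt, A=8 T=3 G=3 C=7): longest run = 3 ✓; 3' end AGC has 2 G/C ✓; GC 10/21 = 47.6% ✓; Tm = 64.9 + 41·(10 − 16.4)/21 = 52.4°C ✓ — passes.
Primer 3 (15 nt, A=3 T=3 G=1 C=8): longest run = 3 ✓; 3' end ACC has 2 G/C ✓; GC 9/15 = 60.0%, outside 39.6–59.4% ✗; Tm = 64.9 + 41·(9 − 16.4)/15 = 44.7°C ✓ — fails.
Primer 4 (17 nt, A=4 T=4 G=6 C=3): longest run = 2 ✓; 3' end TAT has 0 G/C, need ≥1 ✗; GC 9/17 = 52.9% ✓; Tm = 64.9 + 41·(9 − 16.4)/17 = 47.1°C ✓ — fails.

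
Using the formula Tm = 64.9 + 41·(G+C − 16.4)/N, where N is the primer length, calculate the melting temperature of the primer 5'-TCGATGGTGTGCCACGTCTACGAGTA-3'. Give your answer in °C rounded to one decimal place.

61.1°C

Base counts: A=5, T=7, G=8, C=6; G+C = 14, N = 26.
Tm = 64.9 + 41·(14 − 16.4)/26 = 64.9 + -98.40/26 = 61.1°C.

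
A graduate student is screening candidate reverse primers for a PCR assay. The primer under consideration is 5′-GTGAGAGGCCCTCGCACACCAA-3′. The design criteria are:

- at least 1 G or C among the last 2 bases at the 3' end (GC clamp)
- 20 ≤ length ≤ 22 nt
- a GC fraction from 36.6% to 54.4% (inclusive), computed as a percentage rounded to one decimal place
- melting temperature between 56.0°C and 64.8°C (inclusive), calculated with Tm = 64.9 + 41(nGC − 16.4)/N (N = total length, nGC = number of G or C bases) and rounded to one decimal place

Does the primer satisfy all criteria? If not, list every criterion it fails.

Base counts: A=6, T=2, G=6, C=8 (length 22).
GC clamp: 3' end AA has 0 G/C, need ≥1 ✗
length: length 22 ✓
GC content: GC 14/22 = 63.6%, outside 36.6–54.4% ✗
Tm: Tm = 64.9 + 41·(14 − 16.4)/22 = 60.4°C ✓

Fails: GC clamp, GC content.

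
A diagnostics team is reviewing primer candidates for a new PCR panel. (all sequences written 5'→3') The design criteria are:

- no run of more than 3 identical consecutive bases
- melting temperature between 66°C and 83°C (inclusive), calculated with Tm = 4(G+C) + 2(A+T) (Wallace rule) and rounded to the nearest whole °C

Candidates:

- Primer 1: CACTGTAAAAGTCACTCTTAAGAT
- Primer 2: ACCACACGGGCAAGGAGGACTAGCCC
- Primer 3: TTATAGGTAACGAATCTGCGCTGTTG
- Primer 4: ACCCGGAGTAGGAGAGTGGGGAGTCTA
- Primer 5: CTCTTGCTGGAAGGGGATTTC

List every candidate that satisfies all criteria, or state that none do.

Primer 3 only.

Primer 1 (24 nt, A=9 T=7 G=3 C=5): longest run = 4, exceeds 3 ✗; Tm = 2·16 + 4·8 = 64°C, outside 66–83°C ✗ — fails.
Primer 2 (26 nt, A=8 T=1 G=8 C=9): longest run = 3 ✓; Tm = 2·9 + 4·17 = 86°C, outside 66–83°C ✗ — fails.
Primer 3 (26 nt, A=6 T=9 G=7 C=4): longest run = 2 ✓; Tm = 2·15 + 4·11 = 74°C ✓ — passes.
Primer 4 (27 nt, A=7 T=4 G=12 C=4): longest run = 4, exceeds 3 ✗; Tm = 2·11 + 4·16 = 86°C, outside 66–83°C ✗ — fails.
Primer 5 (21 nt, A=3 T=7 G=7 C=4): longest run = 4, exceeds 3 ✗; Tm = 2·10 + 4·11 = 64°C, outside 66–83°C ✗ — fails.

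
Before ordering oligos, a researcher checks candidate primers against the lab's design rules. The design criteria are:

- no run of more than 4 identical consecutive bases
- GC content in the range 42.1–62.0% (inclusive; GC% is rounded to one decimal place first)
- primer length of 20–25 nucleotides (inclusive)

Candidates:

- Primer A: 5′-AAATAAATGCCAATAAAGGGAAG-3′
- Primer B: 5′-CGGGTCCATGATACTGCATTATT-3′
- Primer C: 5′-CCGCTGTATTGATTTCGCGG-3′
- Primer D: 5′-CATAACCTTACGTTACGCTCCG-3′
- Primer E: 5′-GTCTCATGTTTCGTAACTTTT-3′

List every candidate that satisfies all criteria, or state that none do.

Primer A (23 nt, A=13 T=3 G=5 C=2): longest run = 3 ✓; GC 7/23 = 30.4%, outside 42.1–62.0% ✗; length 23 ✓ — fails.
Primer B (23 nt, A=5 T=8 G=5 C=5): longest run = 3 ✓; GC 10/23 = 43.5% ✓; length 23 ✓ — passes.
Primer C (20 nt, A=2 T=7 G=6 C=5): longest run = 3 ✓; GC 11/20 = 55.0% ✓; length 20 ✓ — passes.
Primer D (22 nt, A=5 T=6 G=3 C=8): longest run = 2 ✓; GC 11/22 = 50.0% ✓; length 22 ✓ — passes.
Primer E (21 nt, A=3 T=11 G=3 C=4): longest run = 4 ✓; GC 7/21 = 33.3%, outside 42.1–62.0% ✗; length 21 ✓ — fails.

Primer B, Primer C and Primer D.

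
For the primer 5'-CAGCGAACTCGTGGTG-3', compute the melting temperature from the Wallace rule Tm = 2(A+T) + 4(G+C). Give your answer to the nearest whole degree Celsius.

52°C

Base counts: A=3, T=3, G=6, C=4 (length 16).
Tm = 2·(3+3) + 4·(6+4) = 2·6 + 4·10 = 12 + 40 = 52°C.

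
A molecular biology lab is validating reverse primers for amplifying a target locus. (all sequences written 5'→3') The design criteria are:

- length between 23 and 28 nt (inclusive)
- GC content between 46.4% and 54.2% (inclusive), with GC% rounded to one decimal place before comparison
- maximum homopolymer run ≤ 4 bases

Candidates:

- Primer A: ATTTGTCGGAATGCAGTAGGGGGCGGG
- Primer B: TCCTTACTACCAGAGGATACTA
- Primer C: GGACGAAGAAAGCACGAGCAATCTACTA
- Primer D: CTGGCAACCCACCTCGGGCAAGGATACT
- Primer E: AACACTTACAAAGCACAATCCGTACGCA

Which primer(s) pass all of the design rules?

Primer C only.

Primer A (27 nt, A=5 T=6 G=13 C=3): length 27 ✓; GC 16/27 = 59.3%, outside 46.4–54.2% ✗; longest run = 5, exceeds 4 ✗ — fails.
Primer B (22 nt, A=7 T=6 G=3 C=6): length 22, outside 23–28 ✗; GC 9/22 = 40.9%, outside 46.4–54.2% ✗; longest run = 2 ✓ — fails.
Primer C (28 nt, A=12 T=3 G=7 C=6): length 28 ✓; GC 13/28 = 46.4% ✓; longest run = 3 ✓ — passes.
Primer D (28 nt, A=7 T=4 G=7 C=10): length 28 ✓; GC 17/28 = 60.7%, outside 46.4–54.2% ✗; longest run = 3 ✓ — fails.
Primer E (28 nt, A=12 T=4 G=3 C=9): length 28 ✓; GC 12/28 = 42.9%, outside 46.4–54.2% ✗; longest run = 3 ✓ — fails.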